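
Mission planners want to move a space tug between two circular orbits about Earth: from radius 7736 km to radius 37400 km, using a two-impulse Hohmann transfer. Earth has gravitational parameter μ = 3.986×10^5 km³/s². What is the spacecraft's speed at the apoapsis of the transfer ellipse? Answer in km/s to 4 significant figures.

Semi-major axis of the transfer orbit: a_t = (7736 + 37400)/2 = 22568 km.
At apoapsis, r = 37400 km.
Vis-viva: v = √[μ(2/r − 1/a_t)] = √[3.986×10^5 × (2/37400 − 1/22568)] = 1.911 km/s.

v = 1.911 km/s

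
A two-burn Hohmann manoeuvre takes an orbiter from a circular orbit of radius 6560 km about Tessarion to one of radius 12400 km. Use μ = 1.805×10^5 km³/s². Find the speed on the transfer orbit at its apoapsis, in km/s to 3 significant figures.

Semi-major axis of the transfer orbit: a_t = (6560 + 12400)/2 = 9480 km.
The apoapsis of the transfer ellipse is at r = 12400 km.
Applying v² = μ(2/r − 1/a_t): v = 3.174 km/s.

v = 3.17 km/s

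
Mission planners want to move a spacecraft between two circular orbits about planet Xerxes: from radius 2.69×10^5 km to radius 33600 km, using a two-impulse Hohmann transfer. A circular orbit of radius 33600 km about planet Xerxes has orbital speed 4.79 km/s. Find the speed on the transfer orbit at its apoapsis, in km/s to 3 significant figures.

From the circular-orbit relation v² = μ/r at r = 33600 km: μ = v²r = (4.79)² × 33600 = 7.70922×10^5 km³/s².
The Hohmann ellipse has a_t = (r₁ + r₂)/2 = 1.513×10^5 km.
The apoapsis of the transfer ellipse is at r = 2.690×10^5 km.
Applying v² = μ(2/r − 1/a_t): v = 0.7978 km/s.

v = 0.798 km/s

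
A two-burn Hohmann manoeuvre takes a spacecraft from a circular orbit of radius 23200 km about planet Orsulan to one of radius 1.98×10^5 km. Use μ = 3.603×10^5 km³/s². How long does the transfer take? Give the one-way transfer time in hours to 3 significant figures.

Semi-major axis of the transfer orbit: a_t = (23200 + 1.980×10^5)/2 = 1.106×10^5 km.
Transfer time t = π√(a_t³/μ) = π√((1.106×10^5)³ / 3.603×10^5) = 1.925×10^5 s.
Converting: 1.925×10^5 s ÷ 3600 s/hour = 53.5 hours.

t = 53.5 hours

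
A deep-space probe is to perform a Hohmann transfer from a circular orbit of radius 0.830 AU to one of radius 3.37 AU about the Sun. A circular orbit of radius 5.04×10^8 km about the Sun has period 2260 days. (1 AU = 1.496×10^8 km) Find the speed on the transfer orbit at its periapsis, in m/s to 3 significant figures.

v = 41400 m/s

From Kepler's third law T² = 4π²r³/μ at r = 5.04×10^8 km, T = 2260 days = 2260 × 86400 s = 1.95264×10^8 s: μ = 4π²r³/T² = 1.32558×10^11 km³/s².
In km: r₁ = 0.830 × 1.496×10^8 = 1.24168×10^8 km; r₂ = 3.37 × 1.496×10^8 = 5.04152×10^8 km.
Semi-major axis of the transfer orbit: a_t = (1.24168×10^8 + 5.04152×10^8)/2 = 3.1416×10^8 km.
At periapsis, r = 1.24168×10^8 km.
From the vis-viva equation, v = √[μ(2/r − 1/a_t)] = 41.39 km/s.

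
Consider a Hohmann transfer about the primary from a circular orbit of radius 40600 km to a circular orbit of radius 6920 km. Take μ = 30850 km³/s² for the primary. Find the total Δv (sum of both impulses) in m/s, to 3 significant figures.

Δv = 1050 m/s

Semi-major axis of the transfer orbit: a_t = (40600 + 6920)/2 = 23760 km.
At r₁ the circular-orbit speed is v₁ = √(μ/r₁) = 0.8717 km/s.
Transfer-orbit speed at r₁ (vis-viva equation): v_a = √[μ(2/r₁ − 1/a_t)] = 0.4704 km/s.
First burn Δv₁ = |v_a − v₁| = 0.4013 km/s.
Circular speed at r₂: v₂ = √(μ/r₂) = 2.1114 km/s.
Transfer-orbit speed at r₂: v_p = √[μ(2/r₂ − 1/a_t)] = 2.7600 km/s.
Second burn Δv₂ = |v₂ − v_p| = 0.6486 km/s.
Δv = Δv₁ + Δv₂ = 0.4013 + 0.6486 = 1.050 km/s.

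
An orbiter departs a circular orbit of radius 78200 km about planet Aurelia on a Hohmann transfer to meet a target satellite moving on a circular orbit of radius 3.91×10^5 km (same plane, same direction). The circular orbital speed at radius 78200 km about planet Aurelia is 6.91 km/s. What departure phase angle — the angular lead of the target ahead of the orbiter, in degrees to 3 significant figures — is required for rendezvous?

φ = 96.3°

From the circular-orbit relation v² = μ/r at r = 78200 km: μ = v²r = (6.91)² × 78200 = 3.73390×10^6 km³/s².
Transfer-ellipse semi-major axis a_t = (r₁ + r₂)/2 = (78200 + 3.910×10^5)/2 = 2.346×10^5 km.
The half-period of the transfer ellipse is t = π√(a_t³/μ) = 1.8474×10^5 s.
The target's mean motion on its circular orbit is ω₂ = √(μ/r₂³) = 7.9034×10^-6 rad/s.
Angle swept by the target during transfer: ω₂·t = 1.4601 rad = 83.66°.
The orbiter traverses 180° on the transfer ellipse, so the target must lead by 180° − 83.66° = 96.3°.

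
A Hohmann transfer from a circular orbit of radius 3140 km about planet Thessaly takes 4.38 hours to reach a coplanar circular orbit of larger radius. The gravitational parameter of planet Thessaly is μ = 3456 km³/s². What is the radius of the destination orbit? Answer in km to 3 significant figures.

Transfer time t = 4.38 hours = 15768 s, and t = π√(a_t³/μ).
So a_t = (μ t²/π²)^(1/3) = (3456 × (15768)² / π²)^(1/3) = 4432.1 km.
Since a_t = (r₁ + r₂)/2, r₂ = 2a_t − r₁ = 2×4432.1 − 3140 = 5724.2 km.

r₂ = 5720 km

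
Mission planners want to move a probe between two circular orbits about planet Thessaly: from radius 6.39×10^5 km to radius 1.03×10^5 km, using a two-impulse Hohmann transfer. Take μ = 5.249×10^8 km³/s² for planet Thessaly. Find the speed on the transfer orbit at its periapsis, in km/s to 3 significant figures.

The Hohmann ellipse has a_t = (r₁ + r₂)/2 = 3.710×10^5 km.
At periapsis, r = 1.030×10^5 km.
Vis-viva: v = √[μ(2/r − 1/a_t)] = √[5.249×10^8 × (2/1.030×10^5 − 1/3.710×10^5)] = 93.69 km/s.

v = 93.7 km/s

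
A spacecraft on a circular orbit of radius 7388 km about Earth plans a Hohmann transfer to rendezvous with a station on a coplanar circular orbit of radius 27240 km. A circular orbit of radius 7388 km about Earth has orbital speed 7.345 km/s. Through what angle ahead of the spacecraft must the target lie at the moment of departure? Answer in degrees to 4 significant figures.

From the circular-orbit relation v² = μ/r at r = 7388 km: μ = v²r = (7.345)² × 7388 = 3.98575×10^5 km³/s².
Semi-major axis of the transfer orbit: a_t = (7388 + 27240)/2 = 17314 km.
Transfer time t = π√(a_t³/μ) = 11340 s.
The target's mean motion on its circular orbit is ω₂ = √(μ/r₂³) = 1.404×10^-4 rad/s.
Angle swept by the target during transfer: ω₂·t = 1.592 rad = 91.21°.
The spacecraft traverses 180° on the transfer ellipse, so the target must lead by 180° − 91.21° = 88.79°.

φ = 88.79°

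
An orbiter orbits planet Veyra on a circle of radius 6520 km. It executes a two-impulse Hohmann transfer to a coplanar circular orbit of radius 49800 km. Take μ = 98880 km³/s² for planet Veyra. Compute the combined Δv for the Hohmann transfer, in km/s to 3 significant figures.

Δv = 2.02 km/s

Semi-major axis of the transfer orbit: a_t = (6520 + 49800)/2 = 28160 km.
Circular speed at r₁: v₁ = √(μ/r₁) = √(98880/6520) = 3.8943 km/s.
On the transfer ellipse at r₁, v² = μ(2/r − 1/a) gives v_p = √[μ(2/r₁ − 1/a_t)] = 5.1788 km/s.
First burn Δv₁ = |v_p − v₁| = 1.2845 km/s.
Circular speed at r₂: v₂ = √(μ/r₂) = 1.4091 km/s.
Transfer-orbit speed at r₂: v_a = √[μ(2/r₂ − 1/a_t)] = 0.67803 km/s.
Second burn Δv₂ = |v₂ − v_a| = 0.73107 km/s.
Total Δv = Δv₁ + Δv₂ = 2.016 km/s.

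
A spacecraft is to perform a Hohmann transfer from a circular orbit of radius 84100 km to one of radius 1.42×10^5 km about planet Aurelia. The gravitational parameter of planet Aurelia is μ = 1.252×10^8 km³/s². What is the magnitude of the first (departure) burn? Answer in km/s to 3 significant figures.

The Hohmann ellipse has a_t = (r₁ + r₂)/2 = 1.1305×10^5 km.
Circular speed at r = 84100 km: v_c = √(μ/r) = 38.584 km/s.
Vis-viva on the transfer ellipse at r = 84100 km gives v_t = √[μ(2/r − 1/a_t)] = 43.243 km/s.
Δv₁ = |v_t − v_c| = |43.243 − 38.584| = 4.659 km/s.

Δv₁ = 4.66 km/s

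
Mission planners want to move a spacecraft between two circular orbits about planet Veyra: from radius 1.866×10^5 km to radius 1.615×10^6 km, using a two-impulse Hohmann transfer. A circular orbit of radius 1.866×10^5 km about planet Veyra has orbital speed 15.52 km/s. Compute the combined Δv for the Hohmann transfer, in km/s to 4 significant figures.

Δv = 8.135 km/s

From the circular-orbit relation v² = μ/r at r = 1.866×10^5 km: μ = v²r = (15.52)² × 1.866×10^5 = 4.49464×10^7 km³/s².
Semi-major axis of the transfer orbit: a_t = (1.866×10^5 + 1.615×10^6)/2 = 9.008×10^5 km.
Circular speed at r₁: v₁ = √(μ/r₁) = √(4.49464×10^7/1.866×10^5) = 15.520 km/s.
On the transfer ellipse at r₁, v² = μ(2/r − 1/a) gives v_p = √[μ(2/r₁ − 1/a_t)] = 20.781 km/s.
First burn Δv₁ = |v_p − v₁| = 5.261 km/s.
Circular speed at r₂: v₂ = √(μ/r₂) = 5.275 km/s.
Transfer-orbit speed at r₂: v_a = √[μ(2/r₂ − 1/a_t)] = 2.401 km/s.
Second burn Δv₂ = |v₂ − v_a| = 2.874 km/s.
Δv = Δv₁ + Δv₂ = 5.261 + 2.874 = 8.135 km/s.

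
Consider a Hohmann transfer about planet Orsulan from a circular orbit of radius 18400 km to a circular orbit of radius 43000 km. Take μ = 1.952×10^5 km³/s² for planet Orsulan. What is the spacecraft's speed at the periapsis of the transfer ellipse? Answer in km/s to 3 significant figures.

v = 3.85 km/s

Transfer-ellipse semi-major axis a_t = (r₁ + r₂)/2 = (18400 + 43000)/2 = 30700 km.
The periapsis of the transfer ellipse is at r = 18400 km.
Vis-viva: v = √[μ(2/r − 1/a_t)] = √[1.952×10^5 × (2/18400 − 1/30700)] = 3.855 km/s.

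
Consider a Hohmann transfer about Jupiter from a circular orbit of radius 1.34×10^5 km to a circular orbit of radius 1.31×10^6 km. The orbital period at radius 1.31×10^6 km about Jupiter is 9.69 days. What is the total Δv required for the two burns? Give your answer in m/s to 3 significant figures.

From Kepler's third law T² = 4π²r³/μ at r = 1.31×10^6 km, T = 9.69 days = 9.69 × 86400 s = 8.37216×10^5 s: μ = 4π²r³/T² = 1.26619×10^8 km³/s².
Transfer-ellipse semi-major axis a_t = (r₁ + r₂)/2 = (1.340×10^5 + 1.310×10^6)/2 = 7.220×10^5 km.
Circular speed at r₁: v₁ = √(μ/r₁) = √(1.26619×10^8/1.340×10^5) = 30.7395 km/s.
On the transfer ellipse at r₁, vis-viva gives v_p = √[μ(2/r₁ − 1/a_t)] = 41.4061 km/s.
First burn Δv₁ = |v_p − v₁| = 10.667 km/s.
At r₂, v₂ = √(μ/r₂) = 9.83136 km/s.
Transfer-orbit speed at r₂: v_a = √[μ(2/r₂ − 1/a_t)] = 4.23543 km/s.
Second burn Δv₂ = |v₂ − v_a| = 5.5959 km/s.
Δv = Δv₁ + Δv₂ = 10.667 + 5.5959 = 16.26 km/s.

Δv = 16300 m/s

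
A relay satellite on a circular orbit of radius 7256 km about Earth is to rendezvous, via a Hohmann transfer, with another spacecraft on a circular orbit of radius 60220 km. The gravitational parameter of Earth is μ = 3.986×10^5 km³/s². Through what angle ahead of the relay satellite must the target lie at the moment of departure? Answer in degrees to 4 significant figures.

The Hohmann ellipse has a_t = (r₁ + r₂)/2 = 33738 km.
The half-period of the transfer ellipse is t = π√(a_t³/μ) = 30836 s.
Target angular speed ω₂ = √(μ/r₂³) = 4.2723×10^-5 rad/s.
Angle swept by the target during transfer: ω₂·t = 1.3174 rad = 75.48°.
The relay satellite traverses 180° on the transfer ellipse, so the target must lead by 180° − 75.48° = 104.5°.

φ = 104.5°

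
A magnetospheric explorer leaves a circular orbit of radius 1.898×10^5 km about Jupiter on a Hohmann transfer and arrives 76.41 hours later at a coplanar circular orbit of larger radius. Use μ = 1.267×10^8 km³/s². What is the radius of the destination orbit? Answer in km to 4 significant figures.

Transfer time t = 76.41 hours = 2.75076×10^5 s, and t = π√(a_t³/μ).
So a_t = (μ t²/π²)^(1/3) = (1.267×10^8 × (2.75076×10^5)² / π²)^(1/3) = 9.9036×10^5 km.
Since a_t = (r₁ + r₂)/2, r₂ = 2a_t − r₁ = 2×9.9036×10^5 − 1.898×10^5 = 1.79092×10^6 km.

r₂ = 1.791×10^6 km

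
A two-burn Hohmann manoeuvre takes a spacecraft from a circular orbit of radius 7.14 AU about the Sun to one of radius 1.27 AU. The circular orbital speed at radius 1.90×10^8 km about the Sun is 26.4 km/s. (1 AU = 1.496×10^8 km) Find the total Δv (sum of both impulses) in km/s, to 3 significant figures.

From the circular-orbit relation v² = μ/r at r = 1.90×10^8 km: μ = v²r = (26.4)² × 1.90×10^8 = 1.32422×10^11 km³/s².
In km: r₁ = 7.14 × 1.496×10^8 = 1.068144×10^9 km; r₂ = 1.27 × 1.496×10^8 = 1.89992×10^8 km.
Transfer-ellipse semi-major axis a_t = (r₁ + r₂)/2 = (1.068144×10^9 + 1.89992×10^8)/2 = 6.29068×10^8 km.
At r₁ the circular-orbit speed is v₁ = √(μ/r₁) = 11.134 km/s.
Transfer-orbit speed at r₁ (v² = μ(2/r − 1/a)): v_a = √[μ(2/r₁ − 1/a_t)] = 6.1191 km/s.
First burn Δv₁ = |v_a − v₁| = 5.015 km/s.
At r₂, v₂ = √(μ/r₂) = 26.401 km/s.
Transfer-orbit speed at r₂: v_p = √[μ(2/r₂ − 1/a_t)] = 34.402 km/s.
Second burn Δv₂ = |v₂ − v_p| = 8.001 km/s.
Total Δv = Δv₁ + Δv₂ = 13.02 km/s.

Δv = 13.0 km/s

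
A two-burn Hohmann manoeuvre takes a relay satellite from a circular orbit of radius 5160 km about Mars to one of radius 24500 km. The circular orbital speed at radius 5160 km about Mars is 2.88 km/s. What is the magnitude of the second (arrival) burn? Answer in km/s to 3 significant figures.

Δv₂ = 0.542 km/s

From the circular-orbit relation v² = μ/r at r = 5160 km: μ = v²r = (2.88)² × 5160 = 42799.1 km³/s².
The Hohmann ellipse has a_t = (r₁ + r₂)/2 = 14830 km.
On the circular orbit at r = 24500 km, v_c = √(μ/r) = 1.3217 km/s.
Vis-viva on the transfer ellipse at r = 24500 km gives v_t = √[μ(2/r − 1/a_t)] = 0.77963 km/s.
Δv₂ = |v_t − v_c| = |0.77963 − 1.3217| = 0.5421 km/s.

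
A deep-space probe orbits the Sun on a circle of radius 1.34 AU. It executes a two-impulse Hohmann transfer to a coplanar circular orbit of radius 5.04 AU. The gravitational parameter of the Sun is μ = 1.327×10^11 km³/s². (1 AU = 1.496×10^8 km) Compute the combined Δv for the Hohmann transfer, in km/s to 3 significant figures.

Δv = 11.3 km/s

In km: r₁ = 1.34 × 1.496×10^8 = 2.00464×10^8 km; r₂ = 5.04 × 1.496×10^8 = 7.53984×10^8 km.
Transfer-ellipse semi-major axis a_t = (r₁ + r₂)/2 = (2.00464×10^8 + 7.53984×10^8)/2 = 4.77224×10^8 km.
Circular speed at r₁: v₁ = √(μ/r₁) = √(1.327×10^11/2.00464×10^8) = 25.729 km/s.
Transfer-orbit speed at r₁ (vis-viva equation): v_p = √[μ(2/r₁ − 1/a_t)] = 32.340 km/s.
First burn Δv₁ = |v_p − v₁| = 6.611 km/s.
Circular speed at r₂: v₂ = √(μ/r₂) = 13.266 km/s.
Transfer-orbit speed at r₂: v_a = √[μ(2/r₂ − 1/a_t)] = 8.5983 km/s.
Second burn Δv₂ = |v₂ − v_a| = 4.668 km/s.
Total Δv = Δv₁ + Δv₂ = 11.28 km/s.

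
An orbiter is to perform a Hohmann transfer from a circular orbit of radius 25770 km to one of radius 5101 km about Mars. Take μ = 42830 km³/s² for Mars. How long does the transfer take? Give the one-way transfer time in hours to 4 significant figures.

t = 8.086 hours

Semi-major axis of the transfer orbit: a_t = (25770 + 5101)/2 = 15435.5 km.
By Kepler's third law the transfer-orbit period is T = 2π√(a_t³/μ), so t = T/2 = 29110 s.
Converting: 29110 s ÷ 3600 s/hour = 8.086 hours.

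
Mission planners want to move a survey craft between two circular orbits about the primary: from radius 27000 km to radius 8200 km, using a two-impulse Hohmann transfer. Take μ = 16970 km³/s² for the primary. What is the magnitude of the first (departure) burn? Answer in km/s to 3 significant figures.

Δv₁ = 0.252 km/s

The Hohmann ellipse has a_t = (r₁ + r₂)/2 = 17600 km.
On the circular orbit at r = 27000 km, v_c = √(μ/r) = 0.7928 km/s.
Transfer-orbit speed at the same r (vis-viva, a = a_t): v_t = √[μ(2/r − 1/a_t)] = 0.5411 km/s.
Δv₁ = |v_t − v_c| = |0.5411 − 0.7928| = 0.2517 km/s.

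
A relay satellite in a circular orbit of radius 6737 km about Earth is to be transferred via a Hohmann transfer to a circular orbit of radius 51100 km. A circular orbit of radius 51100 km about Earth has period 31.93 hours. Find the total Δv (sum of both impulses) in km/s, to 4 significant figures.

From Kepler's third law T² = 4π²r³/μ at r = 51100 km, T = 31.93 hours = 31.93 × 3600 s = 1.14948×10^5 s: μ = 4π²r³/T² = 3.98676×10^5 km³/s².
The Hohmann ellipse has a_t = (r₁ + r₂)/2 = 28918.5 km.
At r₁ the circular-orbit speed is v₁ = √(μ/r₁) = 7.6927 km/s.
Transfer-orbit speed at r₁ (vis-viva): v_p = √[μ(2/r₁ − 1/a_t)] = 10.226 km/s.
First burn Δv₁ = |v_p − v₁| = 2.533 km/s.
Circular speed at r₂: v₂ = √(μ/r₂) = 2.793 km/s.
Transfer-orbit speed at r₂: v_a = √[μ(2/r₂ − 1/a_t)] = 1.348 km/s.
Second burn Δv₂ = |v₂ − v_a| = 1.445 km/s.
Total Δv = Δv₁ + Δv₂ = 3.978 km/s.

Δv = 3.978 km/s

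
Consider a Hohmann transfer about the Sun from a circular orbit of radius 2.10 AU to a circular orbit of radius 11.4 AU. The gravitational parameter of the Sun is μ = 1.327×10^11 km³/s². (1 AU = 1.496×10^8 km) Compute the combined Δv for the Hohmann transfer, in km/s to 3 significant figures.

Δv = 10.1 km/s

In km: r₁ = 2.10 × 1.496×10^8 = 3.1416×10^8 km; r₂ = 11.4 × 1.496×10^8 = 1.70544×10^9 km.
Semi-major axis of the transfer orbit: a_t = (3.1416×10^8 + 1.70544×10^9)/2 = 1.0098×10^9 km.
At r₁ the circular-orbit speed is v₁ = √(μ/r₁) = 20.552 km/s.
Transfer-orbit speed at r₁ (v² = μ(2/r − 1/a)): v_p = √[μ(2/r₁ − 1/a_t)] = 26.709 km/s.
First burn Δv₁ = |v_p − v₁| = 6.157 km/s.
Circular speed at r₂: v₂ = √(μ/r₂) = 8.821 km/s.
Transfer-orbit speed at r₂: v_a = √[μ(2/r₂ − 1/a_t)] = 4.920 km/s.
Second burn Δv₂ = |v₂ − v_a| = 3.901 km/s.
Total Δv = Δv₁ + Δv₂ = 10.06 km/s.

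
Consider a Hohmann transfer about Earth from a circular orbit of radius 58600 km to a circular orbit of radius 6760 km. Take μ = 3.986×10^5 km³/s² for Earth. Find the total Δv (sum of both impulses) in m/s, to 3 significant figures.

Transfer-ellipse semi-major axis a_t = (r₁ + r₂)/2 = (58600 + 6760)/2 = 32680 km.
Circular speed at r₁: v₁ = √(μ/r₁) = √(3.986×10^5/58600) = 2.608 km/s.
On the transfer ellipse at r₁, vis-viva equation gives v_a = √[μ(2/r₁ − 1/a_t)] = 1.186 km/s.
First burn Δv₁ = |v_a − v₁| = 1.422 km/s.
At r₂, v₂ = √(μ/r₂) = 7.6788 km/s.
Transfer-orbit speed at r₂: v_p = √[μ(2/r₂ − 1/a_t)] = 10.283 km/s.
Second burn Δv₂ = |v₂ − v_p| = 2.604 km/s.
Δv = Δv₁ + Δv₂ = 1.422 + 2.604 = 4.026 km/s.

Δv = 4030 m/s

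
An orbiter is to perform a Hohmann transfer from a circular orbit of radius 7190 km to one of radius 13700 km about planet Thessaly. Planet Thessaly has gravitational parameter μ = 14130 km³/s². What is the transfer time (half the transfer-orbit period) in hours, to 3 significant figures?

Semi-major axis of the transfer orbit: a_t = (7190 + 13700)/2 = 10445 km.
Transfer time t = π√(a_t³/μ) = π√((10445)³ / 14130) = 28210 s.
Converting: 28210 s ÷ 3600 s/hour = 7.84 hours.

t = 7.84 hours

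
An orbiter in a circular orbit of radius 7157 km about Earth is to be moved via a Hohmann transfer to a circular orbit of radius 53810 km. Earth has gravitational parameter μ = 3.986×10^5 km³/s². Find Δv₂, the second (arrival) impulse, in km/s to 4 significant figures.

Semi-major axis of the transfer orbit: a_t = (7157 + 53810)/2 = 30483.5 km.
On the circular orbit at r = 53810 km, v_c = √(μ/r) = 2.722 km/s.
Transfer-orbit speed at the same r (vis-viva, a = a_t): v_t = √[μ(2/r − 1/a_t)] = 1.319 km/s.
Δv₂ = |v_t − v_c| = |1.319 − 2.722| = 1.403 km/s.

Δv₂ = 1.403 km/s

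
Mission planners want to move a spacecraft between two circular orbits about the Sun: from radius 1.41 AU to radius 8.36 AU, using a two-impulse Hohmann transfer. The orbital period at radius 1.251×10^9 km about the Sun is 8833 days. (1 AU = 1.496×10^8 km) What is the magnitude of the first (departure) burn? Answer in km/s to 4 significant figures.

Δv₁ = 7.730 km/s

From Kepler's third law T² = 4π²r³/μ at r = 1.251×10^9 km, T = 8833 days = 8833 × 86400 s = 7.631712×10^8 s: μ = 4π²r³/T² = 1.32705×10^11 km³/s².
In km: r₁ = 1.41 × 1.496×10^8 = 2.10936×10^8 km; r₂ = 8.36 × 1.496×10^8 = 1.250656×10^9 km.
Semi-major axis of the transfer orbit: a_t = (2.10936×10^8 + 1.250656×10^9)/2 = 7.30796×10^8 km.
On the circular orbit at r = 2.10936×10^8 km, v_c = √(μ/r) = 25.08 km/s.
Vis-viva on the transfer ellipse at r = 2.10936×10^8 km gives v_t = √[μ(2/r − 1/a_t)] = 32.81 km/s.
Δv₁ = |v_t − v_c| = |32.81 − 25.08| = 7.730 km/s.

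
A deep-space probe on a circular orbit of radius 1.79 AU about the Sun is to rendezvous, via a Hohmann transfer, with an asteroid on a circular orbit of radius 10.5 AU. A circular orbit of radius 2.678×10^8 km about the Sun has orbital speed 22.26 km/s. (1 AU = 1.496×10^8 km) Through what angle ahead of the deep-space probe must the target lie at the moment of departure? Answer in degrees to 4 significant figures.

From the circular-orbit relation v² = μ/r at r = 2.678×10^8 km: μ = v²r = (22.26)² × 2.678×10^8 = 1.32697×10^11 km³/s².
In km: r₁ = 1.79 × 1.496×10^8 = 2.67784×10^8 km; r₂ = 10.5 × 1.496×10^8 = 1.5708×10^9 km.
The Hohmann ellipse has a_t = (r₁ + r₂)/2 = 9.19292×10^8 km.
Transfer time t = π√(a_t³/μ) = 2.4038×10^8 s.
Target angular speed ω₂ = √(μ/r₂³) = 5.8513×10^-9 rad/s.
Angle swept by the target during transfer: ω₂·t = 1.4065 rad = 80.59°.
Arrival is 180° from departure on the ellipse, so φ = 180° − 80.59° = 99.41°.

φ = 99.41°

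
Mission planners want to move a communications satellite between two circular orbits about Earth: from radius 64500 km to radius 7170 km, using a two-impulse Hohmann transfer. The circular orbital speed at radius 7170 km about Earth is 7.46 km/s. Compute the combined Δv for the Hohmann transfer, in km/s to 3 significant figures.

Δv = 3.92 km/s

From the circular-orbit relation v² = μ/r at r = 7170 km: μ = v²r = (7.46)² × 7170 = 3.99022×10^5 km³/s².
Semi-major axis of the transfer orbit: a_t = (64500 + 7170)/2 = 35835 km.
At r₁ the circular-orbit speed is v₁ = √(μ/r₁) = 2.4872 km/s.
Transfer-orbit speed at r₁ (v² = μ(2/r − 1/a)): v_a = √[μ(2/r₁ − 1/a_t)] = 1.1126 km/s.
First burn Δv₁ = |v_a − v₁| = 1.375 km/s.
Circular speed at r₂: v₂ = √(μ/r₂) = 7.4600 km/s.
Transfer-orbit speed at r₂: v_p = √[μ(2/r₂ − 1/a_t)] = 10.008 km/s.
Second burn Δv₂ = |v₂ − v_p| = 2.548 km/s.
Δv = Δv₁ + Δv₂ = 1.375 + 2.548 = 3.923 km/s.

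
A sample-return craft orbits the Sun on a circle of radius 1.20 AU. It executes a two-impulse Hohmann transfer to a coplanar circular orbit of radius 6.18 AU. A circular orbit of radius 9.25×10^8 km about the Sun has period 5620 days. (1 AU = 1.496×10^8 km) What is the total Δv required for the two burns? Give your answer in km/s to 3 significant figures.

From Kepler's third law T² = 4π²r³/μ at r = 9.25×10^8 km, T = 5620 days = 5620 × 86400 s = 4.85568×10^8 s: μ = 4π²r³/T² = 1.32521×10^11 km³/s².
In km: r₁ = 1.20 × 1.496×10^8 = 1.7952×10^8 km; r₂ = 6.18 × 1.496×10^8 = 9.24528×10^8 km.
Semi-major axis of the transfer orbit: a_t = (1.7952×10^8 + 9.24528×10^8)/2 = 5.52024×10^8 km.
At r₁ the circular-orbit speed is v₁ = √(μ/r₁) = 27.1698 km/s.
On the transfer ellipse at r₁, vis-viva equation gives v_p = √[μ(2/r₁ − 1/a_t)] = 35.1615 km/s.
First burn Δv₁ = |v_p − v₁| = 7.992 km/s.
At r₂, v₂ = √(μ/r₂) = 11.9724 km/s.
Transfer-orbit speed at r₂: v_a = √[μ(2/r₂ − 1/a_t)] = 6.82747 km/s.
Second burn Δv₂ = |v₂ − v_a| = 5.145 km/s.
Total Δv = Δv₁ + Δv₂ = 13.14 km/s.

Δv = 13.1 km/s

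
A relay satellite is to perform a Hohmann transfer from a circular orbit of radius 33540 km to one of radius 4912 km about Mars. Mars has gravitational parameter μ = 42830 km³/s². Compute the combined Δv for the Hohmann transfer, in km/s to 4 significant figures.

Δv = 1.506 km/s

Transfer-ellipse semi-major axis a_t = (r₁ + r₂)/2 = (33540 + 4912)/2 = 19226 km.
Circular speed at r₁: v₁ = √(μ/r₁) = √(42830/33540) = 1.13004 km/s.
On the transfer ellipse at r₁, vis-viva equation gives v_a = √[μ(2/r₁ − 1/a_t)] = 0.571186 km/s.
First burn Δv₁ = |v_a − v₁| = 0.5589 km/s.
Circular speed at r₂: v₂ = √(μ/r₂) = 2.9529 km/s.
Transfer-orbit speed at r₂: v_p = √[μ(2/r₂ − 1/a_t)] = 3.9002 km/s.
Second burn Δv₂ = |v₂ − v_p| = 0.9473 km/s.
Δv = Δv₁ + Δv₂ = 0.5589 + 0.9473 = 1.506 km/s.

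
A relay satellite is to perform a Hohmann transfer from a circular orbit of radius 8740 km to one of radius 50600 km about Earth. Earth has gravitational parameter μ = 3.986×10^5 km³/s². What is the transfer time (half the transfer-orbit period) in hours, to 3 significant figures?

t = 7.06 hours

Semi-major axis of the transfer orbit: a_t = (8740 + 50600)/2 = 29670 km.
Half the transfer-orbit period gives t = π√(a_t³/μ) = 25430 s.
Converting: 25430 s ÷ 3600 s/hour = 7.06 hours.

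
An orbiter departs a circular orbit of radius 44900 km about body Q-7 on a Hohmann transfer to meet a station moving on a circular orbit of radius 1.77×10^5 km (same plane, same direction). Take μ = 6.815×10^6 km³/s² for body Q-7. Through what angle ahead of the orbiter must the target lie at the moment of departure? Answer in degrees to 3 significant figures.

φ = 90.7°

Semi-major axis of the transfer orbit: a_t = (44900 + 1.770×10^5)/2 = 1.1095×10^5 km.
Transfer time t = π√(a_t³/μ) = 44470 s.
Target angular speed ω₂ = √(μ/r₂³) = 3.506×10^-5 rad/s.
Angle swept by the target during transfer: ω₂·t = 1.5591 rad = 89.33°.
Arrival is 180° from departure on the ellipse, so φ = 180° − 89.33° = 90.7°.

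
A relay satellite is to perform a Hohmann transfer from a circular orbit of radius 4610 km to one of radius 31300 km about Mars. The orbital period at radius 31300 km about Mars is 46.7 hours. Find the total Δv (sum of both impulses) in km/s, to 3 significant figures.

Δv = 1.55 km/s

From Kepler's third law T² = 4π²r³/μ at r = 31300 km, T = 46.7 hours = 46.7 × 3600 s = 1.6812×10^5 s: μ = 4π²r³/T² = 42830.6 km³/s².
The Hohmann ellipse has a_t = (r₁ + r₂)/2 = 17955 km.
Circular speed at r₁: v₁ = √(μ/r₁) = √(42830.6/4610) = 3.04808 km/s.
Transfer-orbit speed at r₁ (v² = μ(2/r − 1/a)): v_p = √[μ(2/r₁ − 1/a_t)] = 4.02444 km/s.
First burn Δv₁ = |v_p − v₁| = 0.9764 km/s.
At r₂, v₂ = √(μ/r₂) = 1.16978 km/s.
Transfer-orbit speed at r₂: v_a = √[μ(2/r₂ − 1/a_t)] = 0.592738 km/s.
Second burn Δv₂ = |v₂ − v_a| = 0.5770 km/s.
Total Δv = Δv₁ + Δv₂ = 1.553 km/s.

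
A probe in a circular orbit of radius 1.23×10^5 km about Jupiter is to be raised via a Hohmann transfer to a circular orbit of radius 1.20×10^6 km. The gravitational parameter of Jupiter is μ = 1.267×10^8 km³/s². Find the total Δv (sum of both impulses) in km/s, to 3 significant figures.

Δv = 17.0 km/s

Transfer-ellipse semi-major axis a_t = (r₁ + r₂)/2 = (1.230×10^5 + 1.200×10^6)/2 = 6.615×10^5 km.
At r₁ the circular-orbit speed is v₁ = √(μ/r₁) = 32.095 km/s.
Transfer-orbit speed at r₁ (v² = μ(2/r − 1/a)): v_p = √[μ(2/r₁ − 1/a_t)] = 43.228 km/s.
First burn Δv₁ = |v_p − v₁| = 11.133 km/s.
At r₂, v₂ = √(μ/r₂) = 10.27538 km/s.
Transfer-orbit speed at r₂: v_a = √[μ(2/r₂ − 1/a_t)] = 4.430832 km/s.
Second burn Δv₂ = |v₂ − v_a| = 5.8445 km/s.
Total Δv = Δv₁ + Δv₂ = 16.98 km/s.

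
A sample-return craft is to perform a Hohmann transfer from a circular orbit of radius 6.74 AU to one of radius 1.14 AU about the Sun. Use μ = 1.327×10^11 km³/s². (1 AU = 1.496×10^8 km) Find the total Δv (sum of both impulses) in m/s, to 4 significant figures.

Δv = 13890 m/s

In km: r₁ = 6.74 × 1.496×10^8 = 1.008304×10^9 km; r₂ = 1.14 × 1.496×10^8 = 1.70544×10^8 km.
The Hohmann ellipse has a_t = (r₁ + r₂)/2 = 5.89424×10^8 km.
At r₁ the circular-orbit speed is v₁ = √(μ/r₁) = 11.472 km/s.
Transfer-orbit speed at r₁ (v² = μ(2/r − 1/a)): v_a = √[μ(2/r₁ − 1/a_t)] = 6.1708 km/s.
First burn Δv₁ = |v_a − v₁| = 5.301 km/s.
Circular speed at r₂: v₂ = √(μ/r₂) = 27.8944 km/s.
Transfer-orbit speed at r₂: v_p = √[μ(2/r₂ − 1/a_t)] = 36.4837 km/s.
Second burn Δv₂ = |v₂ − v_p| = 8.589 km/s.
Δv = Δv₁ + Δv₂ = 5.301 + 8.589 = 13.89 km/s.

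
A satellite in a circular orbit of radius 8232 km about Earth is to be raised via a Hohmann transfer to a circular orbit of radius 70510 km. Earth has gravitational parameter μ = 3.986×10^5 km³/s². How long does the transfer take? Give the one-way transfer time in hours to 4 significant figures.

t = 10.80 hours

Transfer-ellipse semi-major axis a_t = (r₁ + r₂)/2 = (8232 + 70510)/2 = 39371 km.
Transfer time t = π√(a_t³/μ) = π√((39371)³ / 3.986×10^5) = 38870 s.
Converting: 38870 s ÷ 3600 s/hour = 10.80 hours.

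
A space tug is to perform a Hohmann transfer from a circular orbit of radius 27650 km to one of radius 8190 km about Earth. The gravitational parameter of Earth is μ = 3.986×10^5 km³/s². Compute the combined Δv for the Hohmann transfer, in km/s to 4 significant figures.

Δv = 2.919 km/s

Transfer-ellipse semi-major axis a_t = (r₁ + r₂)/2 = (27650 + 8190)/2 = 17920 km.
Circular speed at r₁: v₁ = √(μ/r₁) = √(3.986×10^5/27650) = 3.797 km/s.
On the transfer ellipse at r₁, vis-viva gives v_a = √[μ(2/r₁ − 1/a_t)] = 2.567 km/s.
First burn Δv₁ = |v_a − v₁| = 1.230 km/s.
At r₂, v₂ = √(μ/r₂) = 6.9763 km/s.
Transfer-orbit speed at r₂: v_p = √[μ(2/r₂ − 1/a_t)] = 8.6657 km/s.
Second burn Δv₂ = |v₂ − v_p| = 1.689 km/s.
Δv = Δv₁ + Δv₂ = 1.230 + 1.689 = 2.919 km/s.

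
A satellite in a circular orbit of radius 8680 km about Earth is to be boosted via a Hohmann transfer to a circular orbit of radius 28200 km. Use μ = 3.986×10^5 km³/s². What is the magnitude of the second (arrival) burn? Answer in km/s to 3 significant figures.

The Hohmann ellipse has a_t = (r₁ + r₂)/2 = 18440 km.
On the circular orbit at r = 28200 km, v_c = √(μ/r) = 3.7596 km/s.
Vis-viva on the transfer ellipse at r = 28200 km gives v_t = √[μ(2/r − 1/a_t)] = 2.5794 km/s.
Δv₂ = |v_t − v_c| = |2.5794 − 3.7596| = 1.180 km/s.

Δv₂ = 1.18 km/s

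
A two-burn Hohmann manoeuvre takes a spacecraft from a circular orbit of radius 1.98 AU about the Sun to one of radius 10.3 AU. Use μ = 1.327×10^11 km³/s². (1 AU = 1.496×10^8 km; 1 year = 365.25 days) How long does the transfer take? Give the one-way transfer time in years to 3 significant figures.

t = 7.61 years

In km: r₁ = 1.98 × 1.496×10^8 = 2.96208×10^8 km; r₂ = 10.3 × 1.496×10^8 = 1.54088×10^9 km.
The Hohmann ellipse has a_t = (r₁ + r₂)/2 = 9.18544×10^8 km.
Transfer time t = π√(a_t³/μ) = π√((9.18544×10^8)³ / 1.327×10^11) = 2.401×10^8 s.
Converting: 2.401×10^8 s ÷ 3.15576×10^7 s/year (365.25 × 86400) = 7.61 years.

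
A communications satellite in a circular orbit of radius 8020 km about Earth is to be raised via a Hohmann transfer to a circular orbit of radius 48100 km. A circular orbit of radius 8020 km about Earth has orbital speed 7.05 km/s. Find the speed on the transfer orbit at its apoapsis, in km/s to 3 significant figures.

From the circular-orbit relation v² = μ/r at r = 8020 km: μ = v²r = (7.05)² × 8020 = 3.98614×10^5 km³/s².
Transfer-ellipse semi-major axis a_t = (r₁ + r₂)/2 = (8020 + 48100)/2 = 28060 km.
The apoapsis of the transfer ellipse is at r = 48100 km.
Applying v² = μ(2/r − 1/a_t): v = 1.539 km/s.

v = 1.54 km/s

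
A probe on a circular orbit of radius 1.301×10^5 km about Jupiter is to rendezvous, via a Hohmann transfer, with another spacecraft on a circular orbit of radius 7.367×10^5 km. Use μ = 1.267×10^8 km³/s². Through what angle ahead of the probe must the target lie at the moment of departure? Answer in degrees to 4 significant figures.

The Hohmann ellipse has a_t = (r₁ + r₂)/2 = 4.334×10^5 km.
The half-period of the transfer ellipse is t = π√(a_t³/μ) = 79633.3 s.
The target's mean motion on its circular orbit is ω₂ = √(μ/r₂³) = 1.78013×10^-5 rad/s.
Angle swept by the target during transfer: ω₂·t = 1.4176 rad = 81.22°.
Arrival is 180° from departure on the ellipse, so φ = 180° − 81.22° = 98.78°.

φ = 98.78°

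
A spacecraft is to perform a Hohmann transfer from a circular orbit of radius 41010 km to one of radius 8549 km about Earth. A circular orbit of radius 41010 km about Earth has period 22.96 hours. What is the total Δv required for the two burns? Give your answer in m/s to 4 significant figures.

From Kepler's third law T² = 4π²r³/μ at r = 41010 km, T = 22.96 hours = 22.96 × 3600 s = 82656 s: μ = 4π²r³/T² = 3.98548×10^5 km³/s².
Semi-major axis of the transfer orbit: a_t = (41010 + 8549)/2 = 24779.5 km.
At r₁ the circular-orbit speed is v₁ = √(μ/r₁) = 3.117 km/s.
Transfer-orbit speed at r₁ (vis-viva equation): v_a = √[μ(2/r₁ − 1/a_t)] = 1.831 km/s.
First burn Δv₁ = |v_a − v₁| = 1.286 km/s.
At r₂, v₂ = √(μ/r₂) = 6.828 km/s.
Transfer-orbit speed at r₂: v_p = √[μ(2/r₂ − 1/a_t)] = 8.784 km/s.
Second burn Δv₂ = |v₂ − v_p| = 1.956 km/s.
Total Δv = Δv₁ + Δv₂ = 3.242 km/s.

Δv = 3242 m/s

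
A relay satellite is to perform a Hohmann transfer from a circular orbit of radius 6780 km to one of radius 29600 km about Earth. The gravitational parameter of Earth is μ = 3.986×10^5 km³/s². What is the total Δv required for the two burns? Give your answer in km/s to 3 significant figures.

Δv = 3.54 km/s

Transfer-ellipse semi-major axis a_t = (r₁ + r₂)/2 = (6780 + 29600)/2 = 18190 km.
At r₁ the circular-orbit speed is v₁ = √(μ/r₁) = 7.667500 km/s.
Transfer-orbit speed at r₁ (v² = μ(2/r − 1/a)): v_p = √[μ(2/r₁ − 1/a_t)] = 9.781001 km/s.
First burn Δv₁ = |v_p − v₁| = 2.114 km/s.
At r₂, v₂ = √(μ/r₂) = 3.6696 km/s.
Transfer-orbit speed at r₂: v_a = √[μ(2/r₂ − 1/a_t)] = 2.2404 km/s.
Second burn Δv₂ = |v₂ − v_a| = 1.429 km/s.
Total Δv = Δv₁ + Δv₂ = 3.543 km/s.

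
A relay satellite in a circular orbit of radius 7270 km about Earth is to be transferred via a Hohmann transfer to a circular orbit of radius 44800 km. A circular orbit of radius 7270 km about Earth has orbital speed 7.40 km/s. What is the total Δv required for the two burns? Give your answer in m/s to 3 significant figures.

From the circular-orbit relation v² = μ/r at r = 7270 km: μ = v²r = (7.40)² × 7270 = 3.98105×10^5 km³/s².
The Hohmann ellipse has a_t = (r₁ + r₂)/2 = 26035 km.
At r₁ the circular-orbit speed is v₁ = √(μ/r₁) = 7.400 km/s.
Transfer-orbit speed at r₁ (vis-viva): v_p = √[μ(2/r₁ − 1/a_t)] = 9.707 km/s.
First burn Δv₁ = |v_p − v₁| = 2.307 km/s.
Circular speed at r₂: v₂ = √(μ/r₂) = 2.981 km/s.
Transfer-orbit speed at r₂: v_a = √[μ(2/r₂ − 1/a_t)] = 1.575 km/s.
Second burn Δv₂ = |v₂ − v_a| = 1.406 km/s.
Total Δv = Δv₁ + Δv₂ = 3.713 km/s.

Δv = 3710 m/s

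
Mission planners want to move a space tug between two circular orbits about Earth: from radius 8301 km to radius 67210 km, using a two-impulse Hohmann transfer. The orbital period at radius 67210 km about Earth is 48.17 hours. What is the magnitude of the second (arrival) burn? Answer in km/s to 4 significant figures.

From Kepler's third law T² = 4π²r³/μ at r = 67210 km, T = 48.17 hours = 48.17 × 3600 s = 1.73412×10^5 s: μ = 4π²r³/T² = 3.98569×10^5 km³/s².
The Hohmann ellipse has a_t = (r₁ + r₂)/2 = 37755.5 km.
On the circular orbit at r = 67210 km, v_c = √(μ/r) = 2.435 km/s.
Vis-viva on the transfer ellipse at r = 67210 km gives v_t = √[μ(2/r − 1/a_t)] = 1.142 km/s.
Δv₂ = |v_t − v_c| = |1.142 − 2.435| = 1.293 km/s.

Δv₂ = 1.293 km/s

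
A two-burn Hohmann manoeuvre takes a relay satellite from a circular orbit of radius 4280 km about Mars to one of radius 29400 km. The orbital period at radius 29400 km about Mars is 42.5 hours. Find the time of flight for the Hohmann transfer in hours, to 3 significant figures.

From Kepler's third law T² = 4π²r³/μ at r = 29400 km, T = 42.5 hours = 42.5 × 3600 s = 1.530×10^5 s: μ = 4π²r³/T² = 42856.7 km³/s².
The Hohmann ellipse has a_t = (r₁ + r₂)/2 = 16840 km.
By Kepler's third law the transfer-orbit period is T = 2π√(a_t³/μ), so t = T/2 = 33160 s.
Converting: 33160 s ÷ 3600 s/hour = 9.21 hours.

t = 9.21 hours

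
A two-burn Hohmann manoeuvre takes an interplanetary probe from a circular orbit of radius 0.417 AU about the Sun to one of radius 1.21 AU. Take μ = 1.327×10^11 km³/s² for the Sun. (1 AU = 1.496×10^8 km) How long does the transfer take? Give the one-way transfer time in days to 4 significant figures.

t = 134.0 days

In km: r₁ = 0.417 × 1.496×10^8 = 6.23832×10^7 km; r₂ = 1.21 × 1.496×10^8 = 1.81016×10^8 km.
Semi-major axis of the transfer orbit: a_t = (6.23832×10^7 + 1.81016×10^8)/2 = 1.216996×10^8 km.
By Kepler's third law the transfer-orbit period is T = 2π√(a_t³/μ), so t = T/2 = 1.158×10^7 s.
Converting: 1.158×10^7 s ÷ 86400 s/day = 134.0 days.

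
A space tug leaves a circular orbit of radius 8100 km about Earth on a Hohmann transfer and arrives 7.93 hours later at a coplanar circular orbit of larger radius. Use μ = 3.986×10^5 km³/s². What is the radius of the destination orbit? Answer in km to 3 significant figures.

Transfer time t = 7.93 hours = 28548 s, and t = π√(a_t³/μ).
So a_t = (μ t²/π²)^(1/3) = (3.986×10^5 × (28548)² / π²)^(1/3) = 32048 km.
Since a_t = (r₁ + r₂)/2, r₂ = 2a_t − r₁ = 2×32048 − 8100 = 55996 km.

r₂ = 56000 km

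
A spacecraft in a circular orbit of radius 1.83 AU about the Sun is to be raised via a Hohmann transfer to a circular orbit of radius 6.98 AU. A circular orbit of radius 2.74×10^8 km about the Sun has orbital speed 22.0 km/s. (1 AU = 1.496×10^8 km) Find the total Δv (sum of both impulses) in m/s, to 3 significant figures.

From the circular-orbit relation v² = μ/r at r = 2.74×10^8 km: μ = v²r = (22.0)² × 2.74×10^8 = 1.32616×10^11 km³/s².
In km: r₁ = 1.83 × 1.496×10^8 = 2.73768×10^8 km; r₂ = 6.98 × 1.496×10^8 = 1.044208×10^9 km.
Semi-major axis of the transfer orbit: a_t = (2.73768×10^8 + 1.044208×10^9)/2 = 6.58988×10^8 km.
Circular speed at r₁: v₁ = √(μ/r₁) = √(1.32616×10^11/2.73768×10^8) = 22.009 km/s.
On the transfer ellipse at r₁, vis-viva gives v_p = √[μ(2/r₁ − 1/a_t)] = 27.705 km/s.
First burn Δv₁ = |v_p − v₁| = 5.696 km/s.
Circular speed at r₂: v₂ = √(μ/r₂) = 11.27 km/s.
Transfer-orbit speed at r₂: v_a = √[μ(2/r₂ − 1/a_t)] = 7.264 km/s.
Second burn Δv₂ = |v₂ − v_a| = 4.006 km/s.
Δv = Δv₁ + Δv₂ = 5.696 + 4.006 = 9.702 km/s.

Δv = 9700 m/s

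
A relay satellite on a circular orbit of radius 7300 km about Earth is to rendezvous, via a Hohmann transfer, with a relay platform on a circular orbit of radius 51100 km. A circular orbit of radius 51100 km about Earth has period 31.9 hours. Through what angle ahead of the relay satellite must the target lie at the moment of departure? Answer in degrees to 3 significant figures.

φ = 102°

From Kepler's third law T² = 4π²r³/μ at r = 51100 km, T = 31.9 hours = 31.9 × 3600 s = 1.1484×10^5 s: μ = 4π²r³/T² = 3.99426×10^5 km³/s².
Semi-major axis of the transfer orbit: a_t = (7300 + 51100)/2 = 29200 km.
Transfer time t = π√(a_t³/μ) = 24800 s.
Target angular speed ω₂ = √(μ/r₂³) = 5.471×10^-5 rad/s.
Angle swept by the target during transfer: ω₂·t = 1.357 rad = 77.75°.
The relay satellite traverses 180° on the transfer ellipse, so the target must lead by 180° − 77.75° = 102°.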